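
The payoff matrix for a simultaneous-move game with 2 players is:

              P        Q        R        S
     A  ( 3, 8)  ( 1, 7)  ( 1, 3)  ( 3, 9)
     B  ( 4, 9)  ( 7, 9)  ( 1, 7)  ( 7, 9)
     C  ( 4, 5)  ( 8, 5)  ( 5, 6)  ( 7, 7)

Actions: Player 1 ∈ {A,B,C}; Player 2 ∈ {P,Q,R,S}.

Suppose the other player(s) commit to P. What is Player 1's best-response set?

u_1(A vs P) = 3
u_1(B vs P) = 4
u_1(C vs P) = 4
max payoff 4 at {B,C}

P1 best: {B,C}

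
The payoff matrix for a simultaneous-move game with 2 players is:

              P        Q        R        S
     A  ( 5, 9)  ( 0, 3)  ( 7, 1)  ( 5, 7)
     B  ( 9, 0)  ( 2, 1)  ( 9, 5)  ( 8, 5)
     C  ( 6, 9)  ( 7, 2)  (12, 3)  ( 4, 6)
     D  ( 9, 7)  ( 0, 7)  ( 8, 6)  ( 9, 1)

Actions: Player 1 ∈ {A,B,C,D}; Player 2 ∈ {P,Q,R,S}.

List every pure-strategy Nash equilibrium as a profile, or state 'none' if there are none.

(A,P): not NE [P1→D gives 9>5]
(A,Q): not NE [P1→C gives 7>0; P2→P gives 9>3]
(A,R): not NE [P1→C gives 12>7; P2→P gives 9>1]
(A,S): not NE [P1→D gives 9>5; P2→P gives 9>7]
(B,P): not NE [P2→S gives 5>0]
(B,Q): not NE [P1→C gives 7>2; P2→S gives 5>1]
(B,R): not NE [P1→C gives 12>9]
(B,S): not NE [P1→D gives 9>8]
(C,P): not NE [P1→D gives 9>6]
(C,Q): not NE [P2→P gives 9>2]
(C,R): not NE [P2→P gives 9>3]
(C,S): not NE [P1→D gives 9>4; P2→P gives 9>6]
(D,P): NE
(D,Q): not NE [P1→C gives 7>0]
(D,R): not NE [P1→C gives 12>8; P2→Q gives 7>6]
(D,S): not NE [P2→Q gives 7>1]

NE set: (D,P)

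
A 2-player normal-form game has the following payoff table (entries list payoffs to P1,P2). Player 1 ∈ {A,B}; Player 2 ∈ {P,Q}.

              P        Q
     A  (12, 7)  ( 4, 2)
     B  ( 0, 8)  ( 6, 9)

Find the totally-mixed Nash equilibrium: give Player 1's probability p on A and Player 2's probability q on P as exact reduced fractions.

P1 indiff ⇒ q·12+(1-q)·4 = q·0+(1-q)·6 ⇒ q(12) = (1-q)(2) ⇒ q = 1/7
P2 indiff ⇒ p·7+(1-p)·8 = p·2+(1-p)·9 ⇒ p(5) = (1-p)(1) ⇒ p = 1/6

(p,q) = (1/6, 1/7)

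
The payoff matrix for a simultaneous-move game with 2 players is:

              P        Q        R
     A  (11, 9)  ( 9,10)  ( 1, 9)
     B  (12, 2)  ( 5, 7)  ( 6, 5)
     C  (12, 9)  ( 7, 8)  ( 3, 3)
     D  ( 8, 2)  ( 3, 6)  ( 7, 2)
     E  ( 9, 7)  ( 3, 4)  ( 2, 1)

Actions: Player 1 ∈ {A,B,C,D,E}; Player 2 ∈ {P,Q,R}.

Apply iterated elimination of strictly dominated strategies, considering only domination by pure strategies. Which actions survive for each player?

P1 drop E (B beats it: P:12>9 Q:5>3 R:6>2)
P2 drop R (Q beats it: A:10>9 B:7>5 C:8>3 D:6>2)
P1 drop D (A beats it: P:11>8 Q:9>3)
P1→{A,B,C} P2→{P,Q}

Remaining: P1:{A,B,C} P2:{P,Q}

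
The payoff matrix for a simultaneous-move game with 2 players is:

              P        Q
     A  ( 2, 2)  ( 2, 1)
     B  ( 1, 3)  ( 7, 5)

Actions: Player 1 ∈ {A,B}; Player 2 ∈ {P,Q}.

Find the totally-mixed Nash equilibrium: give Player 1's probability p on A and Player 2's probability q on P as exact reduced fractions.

P1 indiff ⇒ q·2+(1-q)·2 = q·1+(1-q)·7 ⇒ q(1) = (1-q)(5) ⇒ q = 5/6
P2 indiff ⇒ p·2+(1-p)·3 = p·1+(1-p)·5 ⇒ p(1) = (1-p)(2) ⇒ p = 2/3

p=2/3, q=5/6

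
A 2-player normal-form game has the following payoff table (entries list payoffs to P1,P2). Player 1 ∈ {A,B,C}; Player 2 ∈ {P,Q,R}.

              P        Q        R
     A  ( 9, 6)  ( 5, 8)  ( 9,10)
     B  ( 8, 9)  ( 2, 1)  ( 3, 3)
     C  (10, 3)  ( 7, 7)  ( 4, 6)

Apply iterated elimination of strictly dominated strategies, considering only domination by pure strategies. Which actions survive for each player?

P1 drop B (A beats it: P:9>8 Q:5>2 R:9>3)
P2 drop P (Q beats it: A:8>6 C:7>3)
P1→{A,C} P2→{Q,R}

IESDS → P1:{A,C} P2:{Q,R}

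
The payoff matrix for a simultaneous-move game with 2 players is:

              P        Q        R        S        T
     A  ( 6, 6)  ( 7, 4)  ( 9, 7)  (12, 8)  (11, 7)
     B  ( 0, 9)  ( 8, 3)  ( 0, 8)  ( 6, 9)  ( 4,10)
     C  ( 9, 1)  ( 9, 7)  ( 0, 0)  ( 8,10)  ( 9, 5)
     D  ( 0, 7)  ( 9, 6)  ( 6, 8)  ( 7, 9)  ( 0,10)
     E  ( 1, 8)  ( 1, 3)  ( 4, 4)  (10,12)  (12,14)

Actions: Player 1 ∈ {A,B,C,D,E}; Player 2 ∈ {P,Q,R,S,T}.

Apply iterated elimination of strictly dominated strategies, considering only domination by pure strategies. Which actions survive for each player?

Survivors P1:{A,E} P2:{S,T}

P2 drop P (T beats it: A:7>6 B:10>9 C:5>1 D:10>7 E:14>8)
P2 drop Q (S beats it: A:8>4 B:9>3 C:10>7 D:9>6 E:12>3)
P1 drop B (A beats it: R:9>0 S:12>6 T:11>4)
P1 drop C (A beats it: R:9>0 S:12>8 T:11>9)
P1 drop D (A beats it: R:9>6 S:12>7 T:11>0)
P2 drop R (S beats it: A:8>7 E:12>4)
P1→{A,E} P2→{S,T}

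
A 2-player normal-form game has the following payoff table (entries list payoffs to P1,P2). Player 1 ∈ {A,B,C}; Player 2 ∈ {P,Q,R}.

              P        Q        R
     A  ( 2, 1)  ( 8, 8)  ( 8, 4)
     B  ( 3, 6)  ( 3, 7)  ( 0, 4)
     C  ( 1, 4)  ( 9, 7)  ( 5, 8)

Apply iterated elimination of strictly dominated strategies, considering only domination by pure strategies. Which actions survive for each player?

P2 drop P (Q beats it: A:8>1 B:7>6 C:7>4)
P1 drop B (A beats it: Q:8>3 R:8>0)
P1→{A,C} P2→{Q,R}

Survivors P1:{A,C} P2:{Q,R}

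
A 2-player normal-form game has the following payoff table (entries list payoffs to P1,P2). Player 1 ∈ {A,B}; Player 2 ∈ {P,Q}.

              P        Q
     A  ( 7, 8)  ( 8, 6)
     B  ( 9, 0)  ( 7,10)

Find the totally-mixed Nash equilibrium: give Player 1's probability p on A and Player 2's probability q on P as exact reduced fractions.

P1 indiff ⇒ q·7+(1-q)·8 = q·9+(1-q)·7 ⇒ q(-2) = (1-q)(-1) ⇒ q = 1/3
P2 indiff ⇒ p·8+(1-p)·0 = p·6+(1-p)·10 ⇒ p(2) = (1-p)(10) ⇒ p = 5/6

P1 mixes 5/6 on A; P2 mixes 1/3 on P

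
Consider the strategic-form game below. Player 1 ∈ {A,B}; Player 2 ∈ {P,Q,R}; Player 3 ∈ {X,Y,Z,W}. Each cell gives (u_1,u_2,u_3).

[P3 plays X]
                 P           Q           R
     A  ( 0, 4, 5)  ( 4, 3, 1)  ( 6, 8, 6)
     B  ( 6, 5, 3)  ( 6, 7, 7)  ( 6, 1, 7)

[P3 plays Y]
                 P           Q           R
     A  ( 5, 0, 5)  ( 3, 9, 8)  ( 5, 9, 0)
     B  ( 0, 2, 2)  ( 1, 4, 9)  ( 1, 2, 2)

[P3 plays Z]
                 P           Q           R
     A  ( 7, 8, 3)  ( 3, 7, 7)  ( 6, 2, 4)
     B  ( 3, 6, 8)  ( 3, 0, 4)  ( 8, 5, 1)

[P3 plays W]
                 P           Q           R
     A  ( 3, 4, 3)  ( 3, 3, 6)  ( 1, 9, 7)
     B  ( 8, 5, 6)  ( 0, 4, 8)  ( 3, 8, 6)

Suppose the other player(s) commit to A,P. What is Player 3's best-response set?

argmax u_3 = {X,Y}

u_3(X vs A,P) = 5
u_3(Y vs A,P) = 5
u_3(Z vs A,P) = 3
u_3(W vs A,P) = 3
max payoff 5 at {X,Y}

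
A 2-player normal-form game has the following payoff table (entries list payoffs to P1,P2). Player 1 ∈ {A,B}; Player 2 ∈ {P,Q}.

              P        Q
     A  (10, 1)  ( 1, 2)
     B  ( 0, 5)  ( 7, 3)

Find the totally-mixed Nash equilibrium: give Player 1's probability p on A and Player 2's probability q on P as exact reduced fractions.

P1 indiff ⇒ q·10+(1-q)·1 = q·0+(1-q)·7 ⇒ q(10) = (1-q)(6) ⇒ q = 3/8
P2 indiff ⇒ p·1+(1-p)·5 = p·2+(1-p)·3 ⇒ p(-1) = (1-p)(-2) ⇒ p = 2/3

p=2/3, q=3/8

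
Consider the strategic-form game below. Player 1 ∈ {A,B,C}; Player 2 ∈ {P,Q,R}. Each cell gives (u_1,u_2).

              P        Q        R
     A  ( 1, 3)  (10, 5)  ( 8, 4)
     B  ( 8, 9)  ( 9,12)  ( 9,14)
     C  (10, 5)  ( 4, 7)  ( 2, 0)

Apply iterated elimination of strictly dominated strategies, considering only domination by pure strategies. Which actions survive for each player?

Survivors P1:{A,B} P2:{Q,R}

P2 drop P (Q beats it: A:5>3 B:12>9 C:7>5)
P1 drop C (A beats it: Q:10>4 R:8>2)
P1→{A,B} P2→{Q,R}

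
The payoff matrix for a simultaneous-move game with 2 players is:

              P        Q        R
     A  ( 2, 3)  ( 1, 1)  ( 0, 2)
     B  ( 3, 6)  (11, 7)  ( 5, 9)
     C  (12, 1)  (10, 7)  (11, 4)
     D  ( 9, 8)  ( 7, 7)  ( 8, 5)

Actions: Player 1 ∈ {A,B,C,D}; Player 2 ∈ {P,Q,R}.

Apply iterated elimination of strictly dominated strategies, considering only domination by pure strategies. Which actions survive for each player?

Remaining: P1:{B,C} P2:{Q,R}

P1 drop A (B beats it: P:3>2 Q:11>1 R:5>0)
P1 drop D (C beats it: P:12>9 Q:10>7 R:11>8)
P2 drop P (Q beats it: B:7>6 C:7>1)
P1→{B,C} P2→{Q,R}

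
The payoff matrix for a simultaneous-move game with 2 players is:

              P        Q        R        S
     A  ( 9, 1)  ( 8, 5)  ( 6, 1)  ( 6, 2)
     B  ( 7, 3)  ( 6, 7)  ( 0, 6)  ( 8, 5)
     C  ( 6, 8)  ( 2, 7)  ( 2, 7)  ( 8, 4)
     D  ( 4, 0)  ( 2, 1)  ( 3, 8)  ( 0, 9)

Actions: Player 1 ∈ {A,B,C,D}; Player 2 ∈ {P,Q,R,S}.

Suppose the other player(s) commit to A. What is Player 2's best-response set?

u_2(P vs A) = 1
u_2(Q vs A) = 5
u_2(R vs A) = 1
u_2(S vs A) = 2
max payoff 5 at {Q}

argmax u_2 = {Q}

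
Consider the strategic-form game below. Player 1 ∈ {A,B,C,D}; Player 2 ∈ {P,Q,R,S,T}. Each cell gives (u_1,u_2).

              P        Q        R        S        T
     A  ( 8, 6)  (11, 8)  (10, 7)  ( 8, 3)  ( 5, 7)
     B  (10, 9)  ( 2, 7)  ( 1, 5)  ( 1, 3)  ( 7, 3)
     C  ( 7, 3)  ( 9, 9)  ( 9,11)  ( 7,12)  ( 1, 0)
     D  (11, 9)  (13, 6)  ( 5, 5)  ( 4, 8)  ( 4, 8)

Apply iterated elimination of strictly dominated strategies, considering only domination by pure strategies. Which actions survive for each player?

P1 drop C (A beats it: P:8>7 Q:11>9 R:10>9 S:8>7 T:5>1)
P2 drop R (Q beats it: A:8>7 B:7>5 D:6>5)
P2 drop S (P beats it: A:6>3 B:9>3 D:9>8)
P1→{A,B,D} P2→{P,Q,T}

IESDS → P1:{A,B,D} P2:{P,Q,T}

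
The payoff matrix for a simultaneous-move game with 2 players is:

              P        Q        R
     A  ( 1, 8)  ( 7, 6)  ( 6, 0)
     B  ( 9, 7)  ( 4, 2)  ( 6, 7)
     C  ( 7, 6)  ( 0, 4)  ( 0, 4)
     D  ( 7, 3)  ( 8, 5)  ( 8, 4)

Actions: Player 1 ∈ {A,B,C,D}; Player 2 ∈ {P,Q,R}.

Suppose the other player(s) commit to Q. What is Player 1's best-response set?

u_1(A vs Q) = 7
u_1(B vs Q) = 4
u_1(C vs Q) = 0
u_1(D vs Q) = 8
max payoff 8 at {D}

P1 best: {D}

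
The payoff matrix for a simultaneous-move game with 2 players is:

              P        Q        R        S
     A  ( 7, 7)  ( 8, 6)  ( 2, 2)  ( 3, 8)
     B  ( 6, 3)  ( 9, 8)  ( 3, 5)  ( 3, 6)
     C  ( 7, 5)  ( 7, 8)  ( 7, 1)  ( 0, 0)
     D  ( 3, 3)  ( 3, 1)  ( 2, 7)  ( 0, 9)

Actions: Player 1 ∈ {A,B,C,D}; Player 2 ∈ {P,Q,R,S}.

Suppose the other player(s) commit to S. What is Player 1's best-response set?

u_1(A vs S) = 3
u_1(B vs S) = 3
u_1(C vs S) = 0
u_1(D vs S) = 0
max payoff 3 at {A,B}

P1 best: {A,B}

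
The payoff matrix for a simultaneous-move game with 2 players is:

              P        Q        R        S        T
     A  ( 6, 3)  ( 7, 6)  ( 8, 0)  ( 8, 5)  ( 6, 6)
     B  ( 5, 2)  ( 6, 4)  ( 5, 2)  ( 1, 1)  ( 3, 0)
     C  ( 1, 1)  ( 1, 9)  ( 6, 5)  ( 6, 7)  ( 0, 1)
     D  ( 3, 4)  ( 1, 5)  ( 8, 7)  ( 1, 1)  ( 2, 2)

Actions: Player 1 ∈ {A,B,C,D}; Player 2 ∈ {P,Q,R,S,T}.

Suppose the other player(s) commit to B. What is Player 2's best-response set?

argmax u_2 = {Q}

u_2(P vs B) = 2
u_2(Q vs B) = 4
u_2(R vs B) = 2
u_2(S vs B) = 1
u_2(T vs B) = 0
max payoff 4 at {Q}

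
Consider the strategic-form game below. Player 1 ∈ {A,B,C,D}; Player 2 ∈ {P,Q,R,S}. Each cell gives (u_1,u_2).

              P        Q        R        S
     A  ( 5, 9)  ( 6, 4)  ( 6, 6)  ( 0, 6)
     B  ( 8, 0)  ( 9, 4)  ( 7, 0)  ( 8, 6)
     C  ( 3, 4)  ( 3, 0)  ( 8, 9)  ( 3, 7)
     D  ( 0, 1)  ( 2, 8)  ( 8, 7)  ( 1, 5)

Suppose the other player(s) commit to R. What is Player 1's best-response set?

BR_1 = {C,D}

u_1(A vs R) = 6
u_1(B vs R) = 7
u_1(C vs R) = 8
u_1(D vs R) = 8
max payoff 8 at {C,D}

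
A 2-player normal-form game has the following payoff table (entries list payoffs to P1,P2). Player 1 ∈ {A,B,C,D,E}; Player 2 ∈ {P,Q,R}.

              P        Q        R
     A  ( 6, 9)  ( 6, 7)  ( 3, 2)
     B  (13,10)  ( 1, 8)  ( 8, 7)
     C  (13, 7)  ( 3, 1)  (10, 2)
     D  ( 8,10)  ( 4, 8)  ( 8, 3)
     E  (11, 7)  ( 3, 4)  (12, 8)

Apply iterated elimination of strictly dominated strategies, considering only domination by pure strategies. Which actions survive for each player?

P2 drop Q (P beats it: A:9>7 B:10>8 C:7>1 D:10>8 E:7>4)
P1 drop A (B beats it: P:13>6 R:8>3)
P1 drop D (C beats it: P:13>8 R:10>8)
P1→{B,C,E} P2→{P,R}

IESDS → P1:{B,C,E} P2:{P,R}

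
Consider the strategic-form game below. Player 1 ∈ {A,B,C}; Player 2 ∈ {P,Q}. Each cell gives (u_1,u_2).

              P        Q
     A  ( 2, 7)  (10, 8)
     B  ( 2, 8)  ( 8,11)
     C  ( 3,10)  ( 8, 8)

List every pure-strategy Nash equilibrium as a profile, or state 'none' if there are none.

(A,P): not NE [P1→C gives 3>2; P2→Q gives 8>7]
(A,Q): NE
(B,P): not NE [P1→C gives 3>2; P2→Q gives 11>8]
(B,Q): not NE [P1→A gives 10>8]
(C,P): NE
(C,Q): not NE [P1→A gives 10>8; P2→P gives 10>8]

Nash profiles: (A,Q), (C,P)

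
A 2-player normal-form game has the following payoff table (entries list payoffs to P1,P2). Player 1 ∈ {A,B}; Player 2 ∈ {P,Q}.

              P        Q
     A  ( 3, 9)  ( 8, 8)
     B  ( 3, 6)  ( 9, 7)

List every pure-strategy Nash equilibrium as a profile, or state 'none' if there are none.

PSNE = {(A,P), (B,Q)}

(A,P): NE
(A,Q): not NE [P1→B gives 9>8; P2→P gives 9>8]
(B,P): not NE [P2→Q gives 7>6]
(B,Q): NE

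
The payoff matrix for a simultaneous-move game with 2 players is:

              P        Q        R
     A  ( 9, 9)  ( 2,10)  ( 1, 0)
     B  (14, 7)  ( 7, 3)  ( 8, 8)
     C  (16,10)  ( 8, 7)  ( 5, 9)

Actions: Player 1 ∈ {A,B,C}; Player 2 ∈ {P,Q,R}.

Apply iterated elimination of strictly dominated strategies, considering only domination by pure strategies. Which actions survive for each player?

Survivors P1:{B,C} P2:{P,R}

P1 drop A (B beats it: P:14>9 Q:7>2 R:8>1)
P2 drop Q (P beats it: B:7>3 C:10>7)
P1→{B,C} P2→{P,R}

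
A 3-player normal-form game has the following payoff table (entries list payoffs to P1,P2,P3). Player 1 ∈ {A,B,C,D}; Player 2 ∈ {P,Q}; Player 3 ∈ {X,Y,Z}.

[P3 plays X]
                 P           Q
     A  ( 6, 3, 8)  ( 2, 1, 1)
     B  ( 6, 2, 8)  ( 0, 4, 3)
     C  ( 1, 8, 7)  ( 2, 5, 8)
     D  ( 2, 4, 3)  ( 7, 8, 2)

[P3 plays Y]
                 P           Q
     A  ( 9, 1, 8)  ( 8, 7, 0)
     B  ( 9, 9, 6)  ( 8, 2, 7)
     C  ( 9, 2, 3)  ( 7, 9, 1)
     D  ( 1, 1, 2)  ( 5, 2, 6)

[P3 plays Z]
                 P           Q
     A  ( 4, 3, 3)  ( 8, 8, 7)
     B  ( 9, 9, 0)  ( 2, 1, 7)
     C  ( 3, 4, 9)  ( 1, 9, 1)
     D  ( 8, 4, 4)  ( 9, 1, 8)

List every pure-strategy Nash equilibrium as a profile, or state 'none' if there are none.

PSNE = {(A,P,X)}

(A,P,X): NE
(A,P,Y): not NE [P2→Q gives 7>1]
(A,P,Z): not NE [P1→B gives 9>4; P2→Q gives 8>3; P3→Y gives 8>3]
(A,Q,X): not NE [P1→D gives 7>2; P2→P gives 3>1; P3→Z gives 7>1]
(A,Q,Y): not NE [P3→Z gives 7>0]
(A,Q,Z): not NE [P1→D gives 9>8]
(B,P,X): not NE [P2→Q gives 4>2]
(B,P,Y): not NE [P3→X gives 8>6]
(B,P,Z): not NE [P3→X gives 8>0]
(B,Q,X): not NE [P1→D gives 7>0; P3→Z gives 7>3]
(B,Q,Y): not NE [P2→P gives 9>2]
(B,Q,Z): not NE [P1→D gives 9>2; P2→P gives 9>1]
(C,P,X): not NE [P1→B gives 6>1; P3→Z gives 9>7]
(C,P,Y): not NE [P2→Q gives 9>2; P3→Z gives 9>3]
(C,P,Z): not NE [P1→B gives 9>3; P2→Q gives 9>4]
(C,Q,X): not NE [P1→D gives 7>2; P2→P gives 8>5]
(C,Q,Y): not NE [P1→B gives 8>7; P3→X gives 8>1]
(C,Q,Z): not NE [P1→D gives 9>1; P3→X gives 8>1]
(D,P,X): not NE [P1→B gives 6>2; P2→Q gives 8>4; P3→Z gives 4>3]
(D,P,Y): not NE [P1→C gives 9>1; P2→Q gives 2>1; P3→Z gives 4>2]
(D,P,Z): not NE [P1→B gives 9>8]
(D,Q,X): not NE [P3→Z gives 8>2]
(D,Q,Y): not NE [P1→B gives 8>5; P3→Z gives 8>6]
(D,Q,Z): not NE [P2→P gives 4>1]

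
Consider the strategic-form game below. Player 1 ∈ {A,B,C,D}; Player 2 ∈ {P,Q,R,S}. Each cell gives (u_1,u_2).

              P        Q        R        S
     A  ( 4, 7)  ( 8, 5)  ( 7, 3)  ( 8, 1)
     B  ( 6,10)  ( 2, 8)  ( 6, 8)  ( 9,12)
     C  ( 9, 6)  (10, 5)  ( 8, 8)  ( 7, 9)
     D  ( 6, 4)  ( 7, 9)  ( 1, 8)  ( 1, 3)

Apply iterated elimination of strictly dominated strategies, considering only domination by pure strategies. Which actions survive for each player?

P1 drop D (C beats it: P:9>6 Q:10>7 R:8>1 S:7>1)
P2 drop Q (P beats it: A:7>5 B:10>8 C:6>5)
P1→{A,B,C} P2→{P,R,S}

Remaining: P1:{A,B,C} P2:{P,R,S}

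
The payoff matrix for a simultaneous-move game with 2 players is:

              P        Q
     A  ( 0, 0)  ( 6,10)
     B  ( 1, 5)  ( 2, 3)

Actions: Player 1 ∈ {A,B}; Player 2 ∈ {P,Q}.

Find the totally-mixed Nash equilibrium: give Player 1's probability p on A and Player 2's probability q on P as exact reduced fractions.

P1 indiff ⇒ q·0+(1-q)·6 = q·1+(1-q)·2 ⇒ q(-1) = (1-q)(-4) ⇒ q = 4/5
P2 indiff ⇒ p·0+(1-p)·5 = p·10+(1-p)·3 ⇒ p(-10) = (1-p)(-2) ⇒ p = 1/6

p=1/6, q=4/5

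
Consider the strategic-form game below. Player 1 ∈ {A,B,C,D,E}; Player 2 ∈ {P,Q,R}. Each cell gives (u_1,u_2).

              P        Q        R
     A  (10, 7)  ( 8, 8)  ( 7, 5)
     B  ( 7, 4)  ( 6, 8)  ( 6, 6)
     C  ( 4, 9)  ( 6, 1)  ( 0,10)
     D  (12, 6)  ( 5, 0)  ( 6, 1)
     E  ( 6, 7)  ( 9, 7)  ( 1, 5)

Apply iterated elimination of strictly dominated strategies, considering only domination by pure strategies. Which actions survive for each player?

P1 drop B (A beats it: P:10>7 Q:8>6 R:7>6)
P1 drop C (A beats it: P:10>4 Q:8>6 R:7>0)
P2 drop R (P beats it: A:7>5 D:6>1 E:7>5)
P1→{A,D,E} P2→{P,Q}

Survivors P1:{A,D,E} P2:{P,Q}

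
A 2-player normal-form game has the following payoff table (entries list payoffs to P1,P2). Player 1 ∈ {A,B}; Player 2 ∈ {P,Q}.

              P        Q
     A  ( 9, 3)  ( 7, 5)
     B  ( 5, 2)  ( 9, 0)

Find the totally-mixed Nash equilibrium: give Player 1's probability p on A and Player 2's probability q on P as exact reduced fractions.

P1 indiff ⇒ q·9+(1-q)·7 = q·5+(1-q)·9 ⇒ q(4) = (1-q)(2) ⇒ q = 1/3
P2 indiff ⇒ p·3+(1-p)·2 = p·5+(1-p)·0 ⇒ p(-2) = (1-p)(-2) ⇒ p = 1/2

p=1/2, q=1/3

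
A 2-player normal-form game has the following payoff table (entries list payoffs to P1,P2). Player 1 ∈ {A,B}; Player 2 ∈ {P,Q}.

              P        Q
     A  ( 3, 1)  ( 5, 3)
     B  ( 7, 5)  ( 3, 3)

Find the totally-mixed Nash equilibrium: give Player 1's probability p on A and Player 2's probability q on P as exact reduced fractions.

P1 mixes 1/2 on A; P2 mixes 1/3 on P

P1 indiff ⇒ q·3+(1-q)·5 = q·7+(1-q)·3 ⇒ q(-4) = (1-q)(-2) ⇒ q = 1/3
P2 indiff ⇒ p·1+(1-p)·5 = p·3+(1-p)·3 ⇒ p(-2) = (1-p)(-2) ⇒ p = 1/2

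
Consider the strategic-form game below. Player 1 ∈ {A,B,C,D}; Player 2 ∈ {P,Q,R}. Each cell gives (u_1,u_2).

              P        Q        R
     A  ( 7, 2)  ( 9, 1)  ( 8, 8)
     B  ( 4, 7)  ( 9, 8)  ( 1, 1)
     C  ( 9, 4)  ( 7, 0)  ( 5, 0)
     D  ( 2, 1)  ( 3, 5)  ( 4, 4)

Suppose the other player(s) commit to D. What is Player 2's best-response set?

u_2(P vs D) = 1
u_2(Q vs D) = 5
u_2(R vs D) = 4
max payoff 5 at {Q}

P2 best: {Q}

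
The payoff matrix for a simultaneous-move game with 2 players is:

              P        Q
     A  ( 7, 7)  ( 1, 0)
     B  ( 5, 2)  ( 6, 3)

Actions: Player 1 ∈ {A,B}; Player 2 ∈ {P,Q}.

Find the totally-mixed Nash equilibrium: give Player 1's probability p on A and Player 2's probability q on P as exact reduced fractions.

P1 indiff ⇒ q·7+(1-q)·1 = q·5+(1-q)·6 ⇒ q(2) = (1-q)(5) ⇒ q = 5/7
P2 indiff ⇒ p·7+(1-p)·2 = p·0+(1-p)·3 ⇒ p(7) = (1-p)(1) ⇒ p = 1/8

(p,q) = (1/8, 5/7)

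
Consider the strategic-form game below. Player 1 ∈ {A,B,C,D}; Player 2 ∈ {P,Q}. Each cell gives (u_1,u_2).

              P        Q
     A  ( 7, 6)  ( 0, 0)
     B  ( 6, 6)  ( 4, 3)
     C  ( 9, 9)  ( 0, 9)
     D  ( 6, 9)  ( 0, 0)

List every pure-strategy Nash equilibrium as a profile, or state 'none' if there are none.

(A,P): not NE [P1→C gives 9>7]
(A,Q): not NE [P1→B gives 4>0; P2→P gives 6>0]
(B,P): not NE [P1→C gives 9>6]
(B,Q): not NE [P2→P gives 6>3]
(C,P): NE
(C,Q): not NE [P1→B gives 4>0]
(D,P): not NE [P1→C gives 9>6]
(D,Q): not NE [P1→B gives 4>0; P2→P gives 9>0]

PSNE = {(C,P)}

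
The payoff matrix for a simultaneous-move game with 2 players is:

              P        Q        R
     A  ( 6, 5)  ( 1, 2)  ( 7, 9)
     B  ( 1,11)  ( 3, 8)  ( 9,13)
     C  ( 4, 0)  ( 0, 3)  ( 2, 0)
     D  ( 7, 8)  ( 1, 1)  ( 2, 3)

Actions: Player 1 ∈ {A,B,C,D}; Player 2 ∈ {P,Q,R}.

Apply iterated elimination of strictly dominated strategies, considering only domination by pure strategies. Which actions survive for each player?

Remaining: P1:{A,B,D} P2:{P,R}

P1 drop C (A beats it: P:6>4 Q:1>0 R:7>2)
P2 drop Q (P beats it: A:5>2 B:11>8 D:8>1)
P1→{A,B,D} P2→{P,R}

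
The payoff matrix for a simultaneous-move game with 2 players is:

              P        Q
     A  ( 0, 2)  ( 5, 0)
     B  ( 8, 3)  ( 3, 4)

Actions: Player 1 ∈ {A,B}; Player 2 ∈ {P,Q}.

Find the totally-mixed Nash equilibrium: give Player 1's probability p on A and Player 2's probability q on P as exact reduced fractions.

(p,q) = (1/3, 1/5)

P1 indiff ⇒ q·0+(1-q)·5 = q·8+(1-q)·3 ⇒ q(-8) = (1-q)(-2) ⇒ q = 1/5
P2 indiff ⇒ p·2+(1-p)·3 = p·0+(1-p)·4 ⇒ p(2) = (1-p)(1) ⇒ p = 1/3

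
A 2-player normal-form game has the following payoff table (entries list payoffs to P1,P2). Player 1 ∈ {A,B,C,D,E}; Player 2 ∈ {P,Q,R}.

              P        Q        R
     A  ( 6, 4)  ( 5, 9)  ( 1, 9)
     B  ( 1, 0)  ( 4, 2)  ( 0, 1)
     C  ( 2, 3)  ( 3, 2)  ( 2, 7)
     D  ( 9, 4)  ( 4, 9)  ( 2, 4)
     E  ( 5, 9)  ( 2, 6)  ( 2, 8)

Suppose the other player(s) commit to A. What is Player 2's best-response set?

u_2(P vs A) = 4
u_2(Q vs A) = 9
u_2(R vs A) = 9
max payoff 9 at {Q,R}

argmax u_2 = {Q,R}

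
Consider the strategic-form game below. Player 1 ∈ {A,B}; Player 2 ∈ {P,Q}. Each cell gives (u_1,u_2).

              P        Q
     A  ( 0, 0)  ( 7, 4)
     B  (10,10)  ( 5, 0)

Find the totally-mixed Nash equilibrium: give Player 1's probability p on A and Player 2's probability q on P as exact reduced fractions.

P1 indiff ⇒ q·0+(1-q)·7 = q·10+(1-q)·5 ⇒ q(-10) = (1-q)(-2) ⇒ q = 1/6
P2 indiff ⇒ p·0+(1-p)·10 = p·4+(1-p)·0 ⇒ p(-4) = (1-p)(-10) ⇒ p = 5/7

P1 mixes 5/7 on A; P2 mixes 1/6 on P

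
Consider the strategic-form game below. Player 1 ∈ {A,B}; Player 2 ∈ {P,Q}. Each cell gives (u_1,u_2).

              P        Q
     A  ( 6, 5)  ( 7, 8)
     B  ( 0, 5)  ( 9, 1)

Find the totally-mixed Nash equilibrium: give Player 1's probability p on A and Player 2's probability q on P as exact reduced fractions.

P1 indiff ⇒ q·6+(1-q)·7 = q·0+(1-q)·9 ⇒ q(6) = (1-q)(2) ⇒ q = 1/4
P2 indiff ⇒ p·5+(1-p)·5 = p·8+(1-p)·1 ⇒ p(-3) = (1-p)(-4) ⇒ p = 4/7

p=4/7, q=1/4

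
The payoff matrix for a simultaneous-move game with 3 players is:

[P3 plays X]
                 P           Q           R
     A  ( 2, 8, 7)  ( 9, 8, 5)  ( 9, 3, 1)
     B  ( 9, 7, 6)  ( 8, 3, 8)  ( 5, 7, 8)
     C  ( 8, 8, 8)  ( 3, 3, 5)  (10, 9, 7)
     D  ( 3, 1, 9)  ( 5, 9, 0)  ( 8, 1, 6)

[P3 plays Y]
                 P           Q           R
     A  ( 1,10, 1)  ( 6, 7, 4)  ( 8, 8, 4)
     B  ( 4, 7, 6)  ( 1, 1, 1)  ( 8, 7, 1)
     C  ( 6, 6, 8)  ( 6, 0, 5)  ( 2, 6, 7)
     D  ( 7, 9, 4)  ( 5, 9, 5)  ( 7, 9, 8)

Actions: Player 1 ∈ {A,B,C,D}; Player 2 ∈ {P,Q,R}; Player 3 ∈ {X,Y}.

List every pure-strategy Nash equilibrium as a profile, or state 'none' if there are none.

(A,P,X): not NE [P1→B gives 9>2]
(A,P,Y): not NE [P1→D gives 7>1; P3→X gives 7>1]
(A,Q,X): NE
(A,Q,Y): not NE [P2→P gives 10>7; P3→X gives 5>4]
(A,R,X): not NE [P1→C gives 10>9; P2→Q gives 8>3; P3→Y gives 4>1]
(A,R,Y): not NE [P2→P gives 10>8]
(B,P,X): NE
(B,P,Y): not NE [P1→D gives 7>4]
(B,Q,X): not NE [P1→A gives 9>8; P2→R gives 7>3]
(B,Q,Y): not NE [P1→C gives 6>1; P2→R gives 7>1; P3→X gives 8>1]
(B,R,X): not NE [P1→C gives 10>5]
(B,R,Y): not NE [P3→X gives 8>1]
(C,P,X): not NE [P1→B gives 9>8; P2→R gives 9>8]
(C,P,Y): not NE [P1→D gives 7>6]
(C,Q,X): not NE [P1→A gives 9>3; P2→R gives 9>3]
(C,Q,Y): not NE [P2→R gives 6>0]
(C,R,X): NE
(C,R,Y): not NE [P1→B gives 8>2]
(D,P,X): not NE [P1→B gives 9>3; P2→Q gives 9>1]
(D,P,Y): not NE [P3→X gives 9>4]
(D,Q,X): not NE [P1→A gives 9>5; P3→Y gives 5>0]
(D,Q,Y): not NE [P1→C gives 6>5]
(D,R,X): not NE [P1→C gives 10>8; P2→Q gives 9>1; P3→Y gives 8>6]
(D,R,Y): not NE [P1→B gives 8>7]

Nash profiles: (A,Q,X), (B,P,X), (C,R,X)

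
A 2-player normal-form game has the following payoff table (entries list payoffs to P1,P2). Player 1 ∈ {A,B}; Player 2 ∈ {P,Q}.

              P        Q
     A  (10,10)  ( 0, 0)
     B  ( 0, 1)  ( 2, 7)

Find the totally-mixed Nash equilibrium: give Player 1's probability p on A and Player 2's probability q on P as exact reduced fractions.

P1 indiff ⇒ q·10+(1-q)·0 = q·0+(1-q)·2 ⇒ q(10) = (1-q)(2) ⇒ q = 1/6
P2 indiff ⇒ p·10+(1-p)·1 = p·0+(1-p)·7 ⇒ p(10) = (1-p)(6) ⇒ p = 3/8

(p,q) = (3/8, 1/6)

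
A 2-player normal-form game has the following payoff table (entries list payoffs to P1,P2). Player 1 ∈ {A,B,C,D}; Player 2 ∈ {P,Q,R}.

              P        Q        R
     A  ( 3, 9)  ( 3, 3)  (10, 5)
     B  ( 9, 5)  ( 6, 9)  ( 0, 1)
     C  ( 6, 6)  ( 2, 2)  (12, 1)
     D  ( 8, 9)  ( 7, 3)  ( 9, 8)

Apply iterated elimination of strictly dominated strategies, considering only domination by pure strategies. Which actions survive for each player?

Survivors P1:{B,D} P2:{P,Q}

P2 drop R (P beats it: A:9>5 B:5>1 C:6>1 D:9>8)
P1 drop A (B beats it: P:9>3 Q:6>3)
P1 drop C (B beats it: P:9>6 Q:6>2)
P1→{B,D} P2→{P,Q}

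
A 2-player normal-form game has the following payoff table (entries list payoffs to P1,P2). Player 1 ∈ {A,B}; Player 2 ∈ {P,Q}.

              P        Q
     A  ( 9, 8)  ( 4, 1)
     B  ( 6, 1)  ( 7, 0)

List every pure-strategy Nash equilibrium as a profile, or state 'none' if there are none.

PSNE = {(A,P)}

(A,P): NE
(A,Q): not NE [P1→B gives 7>4; P2→P gives 8>1]
(B,P): not NE [P1→A gives 9>6]
(B,Q): not NE [P2→P gives 1>0]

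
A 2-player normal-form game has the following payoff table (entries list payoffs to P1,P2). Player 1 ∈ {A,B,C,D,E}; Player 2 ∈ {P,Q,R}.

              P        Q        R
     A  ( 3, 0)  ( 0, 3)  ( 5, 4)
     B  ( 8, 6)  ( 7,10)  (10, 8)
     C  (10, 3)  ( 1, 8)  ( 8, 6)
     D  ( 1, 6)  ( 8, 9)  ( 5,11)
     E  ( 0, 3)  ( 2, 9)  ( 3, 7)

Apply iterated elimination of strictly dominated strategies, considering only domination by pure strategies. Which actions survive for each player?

P1 drop A (B beats it: P:8>3 Q:7>0 R:10>5)
P1 drop E (B beats it: P:8>0 Q:7>2 R:10>3)
P2 drop P (Q beats it: B:10>6 C:8>3 D:9>6)
P1 drop C (B beats it: Q:7>1 R:10>8)
P1→{B,D} P2→{Q,R}

Remaining: P1:{B,D} P2:{Q,R}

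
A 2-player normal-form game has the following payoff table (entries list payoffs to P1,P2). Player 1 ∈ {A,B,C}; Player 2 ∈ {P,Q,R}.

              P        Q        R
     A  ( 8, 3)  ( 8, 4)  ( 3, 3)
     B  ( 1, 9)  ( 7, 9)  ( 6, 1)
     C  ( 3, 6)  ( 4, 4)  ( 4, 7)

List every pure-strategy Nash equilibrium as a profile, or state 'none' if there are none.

NE set: (A,Q)

(A,P): not NE [P2→Q gives 4>3]
(A,Q): NE
(A,R): not NE [P1→B gives 6>3; P2→Q gives 4>3]
(B,P): not NE [P1→A gives 8>1]
(B,Q): not NE [P1→A gives 8>7]
(B,R): not NE [P2→Q gives 9>1]
(C,P): not NE [P1→A gives 8>3; P2→R gives 7>6]
(C,Q): not NE [P1→A gives 8>4; P2→R gives 7>4]
(C,R): not NE [P1→B gives 6>4]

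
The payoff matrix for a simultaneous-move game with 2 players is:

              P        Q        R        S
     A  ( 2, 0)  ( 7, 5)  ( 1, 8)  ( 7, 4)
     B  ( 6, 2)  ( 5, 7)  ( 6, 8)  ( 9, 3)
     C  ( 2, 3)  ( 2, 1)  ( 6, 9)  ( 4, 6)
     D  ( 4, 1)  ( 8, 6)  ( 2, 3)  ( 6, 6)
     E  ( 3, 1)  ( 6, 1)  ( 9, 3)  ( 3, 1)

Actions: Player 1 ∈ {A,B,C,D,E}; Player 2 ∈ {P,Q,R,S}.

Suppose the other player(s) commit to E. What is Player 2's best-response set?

u_2(P vs E) = 1
u_2(Q vs E) = 1
u_2(R vs E) = 3
u_2(S vs E) = 1
max payoff 3 at {R}

BR_2 = {R}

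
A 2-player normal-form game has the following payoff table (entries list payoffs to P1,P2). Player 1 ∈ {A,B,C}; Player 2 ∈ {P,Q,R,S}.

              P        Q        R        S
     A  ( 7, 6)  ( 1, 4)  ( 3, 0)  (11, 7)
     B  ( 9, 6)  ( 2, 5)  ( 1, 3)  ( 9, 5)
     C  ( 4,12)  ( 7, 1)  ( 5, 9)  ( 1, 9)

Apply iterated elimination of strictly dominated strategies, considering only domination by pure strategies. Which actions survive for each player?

Remaining: P1:{A,B} P2:{P,S}

P2 drop Q (P beats it: A:6>4 B:6>5 C:12>1)
P2 drop R (P beats it: A:6>0 B:6>3 C:12>9)
P1 drop C (A beats it: P:7>4 S:11>1)
P1→{A,B} P2→{P,S}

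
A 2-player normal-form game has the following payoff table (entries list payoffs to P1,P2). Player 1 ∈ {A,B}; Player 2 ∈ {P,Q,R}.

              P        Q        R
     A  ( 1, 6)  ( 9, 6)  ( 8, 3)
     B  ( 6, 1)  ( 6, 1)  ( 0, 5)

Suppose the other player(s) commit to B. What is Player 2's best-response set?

argmax u_2 = {R}

u_2(P vs B) = 1
u_2(Q vs B) = 1
u_2(R vs B) = 5
max payoff 5 at {R}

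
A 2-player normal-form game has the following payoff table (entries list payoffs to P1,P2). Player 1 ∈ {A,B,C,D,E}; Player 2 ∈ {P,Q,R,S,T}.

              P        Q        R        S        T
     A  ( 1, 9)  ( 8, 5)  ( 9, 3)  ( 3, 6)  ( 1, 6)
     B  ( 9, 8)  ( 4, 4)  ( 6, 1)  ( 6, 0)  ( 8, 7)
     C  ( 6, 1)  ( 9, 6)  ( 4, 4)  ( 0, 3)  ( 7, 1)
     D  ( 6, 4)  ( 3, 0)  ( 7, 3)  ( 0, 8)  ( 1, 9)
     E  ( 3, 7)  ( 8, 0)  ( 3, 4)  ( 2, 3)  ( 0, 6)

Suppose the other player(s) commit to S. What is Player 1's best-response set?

BR_1 = {B}

u_1(A vs S) = 3
u_1(B vs S) = 6
u_1(C vs S) = 0
u_1(D vs S) = 0
u_1(E vs S) = 2
max payoff 6 at {B}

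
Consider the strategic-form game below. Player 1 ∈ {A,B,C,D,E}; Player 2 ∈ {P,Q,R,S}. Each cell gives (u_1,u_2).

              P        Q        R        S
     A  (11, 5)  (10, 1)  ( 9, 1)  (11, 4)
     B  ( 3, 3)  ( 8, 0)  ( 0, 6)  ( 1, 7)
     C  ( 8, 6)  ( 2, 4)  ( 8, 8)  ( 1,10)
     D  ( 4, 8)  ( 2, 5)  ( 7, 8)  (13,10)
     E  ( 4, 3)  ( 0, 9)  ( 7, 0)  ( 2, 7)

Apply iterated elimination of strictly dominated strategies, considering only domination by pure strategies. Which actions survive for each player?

P1 drop B (A beats it: P:11>3 Q:10>8 R:9>0 S:11>1)
P1 drop C (A beats it: P:11>8 Q:10>2 R:9>8 S:11>1)
P1 drop E (A beats it: P:11>4 Q:10>0 R:9>7 S:11>2)
P2 drop Q (P beats it: A:5>1 D:8>5)
P2 drop R (S beats it: A:4>1 D:10>8)
P1→{A,D} P2→{P,S}

IESDS → P1:{A,D} P2:{P,S}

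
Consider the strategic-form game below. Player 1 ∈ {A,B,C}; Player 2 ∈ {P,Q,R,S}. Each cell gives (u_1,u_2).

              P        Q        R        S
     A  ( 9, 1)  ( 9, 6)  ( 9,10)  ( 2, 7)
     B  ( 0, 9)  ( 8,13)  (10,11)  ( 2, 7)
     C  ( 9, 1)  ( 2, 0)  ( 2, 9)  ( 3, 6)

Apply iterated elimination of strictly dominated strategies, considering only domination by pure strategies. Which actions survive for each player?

P2 drop P (R beats it: A:10>1 B:11>9 C:9>1)
P2 drop S (R beats it: A:10>7 B:11>7 C:9>6)
P1 drop C (A beats it: Q:9>2 R:9>2)
P1→{A,B} P2→{Q,R}

Remaining: P1:{A,B} P2:{Q,R}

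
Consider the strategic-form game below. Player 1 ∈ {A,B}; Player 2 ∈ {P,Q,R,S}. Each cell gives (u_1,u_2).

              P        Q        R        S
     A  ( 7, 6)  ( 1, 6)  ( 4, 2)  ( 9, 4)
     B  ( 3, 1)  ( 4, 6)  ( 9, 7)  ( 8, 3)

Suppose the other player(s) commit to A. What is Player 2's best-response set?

BR_2 = {P,Q}

u_2(P vs A) = 6
u_2(Q vs A) = 6
u_2(R vs A) = 2
u_2(S vs A) = 4
max payoff 6 at {P,Q}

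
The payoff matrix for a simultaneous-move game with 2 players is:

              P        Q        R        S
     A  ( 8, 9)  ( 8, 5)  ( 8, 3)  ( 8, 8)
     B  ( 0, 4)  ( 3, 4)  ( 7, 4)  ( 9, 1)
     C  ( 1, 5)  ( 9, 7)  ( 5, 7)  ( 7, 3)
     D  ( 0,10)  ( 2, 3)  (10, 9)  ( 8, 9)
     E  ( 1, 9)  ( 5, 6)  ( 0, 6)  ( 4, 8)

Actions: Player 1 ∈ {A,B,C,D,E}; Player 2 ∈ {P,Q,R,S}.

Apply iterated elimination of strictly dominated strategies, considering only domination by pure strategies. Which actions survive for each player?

P1 drop E (A beats it: P:8>1 Q:8>5 R:8>0 S:8>4)
P2 drop S (P beats it: A:9>8 B:4>1 C:5>3 D:10>9)
P1 drop B (A beats it: P:8>0 Q:8>3 R:8>7)
P1→{A,C,D} P2→{P,Q,R}

Remaining: P1:{A,C,D} P2:{P,Q,R}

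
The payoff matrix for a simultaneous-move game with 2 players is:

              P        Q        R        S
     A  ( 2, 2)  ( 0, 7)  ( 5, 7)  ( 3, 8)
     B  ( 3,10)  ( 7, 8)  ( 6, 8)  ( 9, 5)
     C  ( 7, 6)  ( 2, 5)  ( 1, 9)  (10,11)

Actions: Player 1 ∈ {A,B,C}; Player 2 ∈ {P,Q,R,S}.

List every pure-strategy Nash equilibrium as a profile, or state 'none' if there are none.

NE set: (C,S)

(A,P): not NE [P1→C gives 7>2; P2→S gives 8>2]
(A,Q): not NE [P1→B gives 7>0; P2→S gives 8>7]
(A,R): not NE [P1→B gives 6>5; P2→S gives 8>7]
(A,S): not NE [P1→C gives 10>3]
(B,P): not NE [P1→C gives 7>3]
(B,Q): not NE [P2→P gives 10>8]
(B,R): not NE [P2→P gives 10>8]
(B,S): not NE [P1→C gives 10>9; P2→P gives 10>5]
(C,P): not NE [P2→S gives 11>6]
(C,Q): not NE [P1→B gives 7>2; P2→S gives 11>5]
(C,R): not NE [P1→B gives 6>1; P2→S gives 11>9]
(C,S): NE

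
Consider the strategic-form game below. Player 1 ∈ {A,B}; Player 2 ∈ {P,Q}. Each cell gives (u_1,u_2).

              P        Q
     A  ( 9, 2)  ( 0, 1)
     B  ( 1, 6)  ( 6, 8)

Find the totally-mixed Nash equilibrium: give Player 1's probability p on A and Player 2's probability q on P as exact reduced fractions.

P1 mixes 2/3 on A; P2 mixes 3/7 on P

P1 indiff ⇒ q·9+(1-q)·0 = q·1+(1-q)·6 ⇒ q(8) = (1-q)(6) ⇒ q = 3/7
P2 indiff ⇒ p·2+(1-p)·6 = p·1+(1-p)·8 ⇒ p(1) = (1-p)(2) ⇒ p = 2/3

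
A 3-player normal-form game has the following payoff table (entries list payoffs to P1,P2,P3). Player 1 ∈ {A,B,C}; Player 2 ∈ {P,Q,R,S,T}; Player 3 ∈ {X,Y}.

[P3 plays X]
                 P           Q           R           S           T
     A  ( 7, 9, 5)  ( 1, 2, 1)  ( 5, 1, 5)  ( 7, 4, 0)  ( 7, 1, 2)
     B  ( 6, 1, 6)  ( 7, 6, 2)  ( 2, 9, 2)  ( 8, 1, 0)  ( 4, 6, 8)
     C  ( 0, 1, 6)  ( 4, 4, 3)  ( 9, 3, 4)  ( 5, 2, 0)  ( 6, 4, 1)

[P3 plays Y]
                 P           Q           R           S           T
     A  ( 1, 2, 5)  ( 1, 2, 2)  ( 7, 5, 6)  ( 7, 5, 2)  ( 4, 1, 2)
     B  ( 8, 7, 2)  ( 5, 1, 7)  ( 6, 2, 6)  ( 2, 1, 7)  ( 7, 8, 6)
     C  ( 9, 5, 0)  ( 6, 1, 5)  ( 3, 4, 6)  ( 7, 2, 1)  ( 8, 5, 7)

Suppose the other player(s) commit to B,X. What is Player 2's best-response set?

u_2(P vs B,X) = 1
u_2(Q vs B,X) = 6
u_2(R vs B,X) = 9
u_2(S vs B,X) = 1
u_2(T vs B,X) = 6
max payoff 9 at {R}

P2 best: {R}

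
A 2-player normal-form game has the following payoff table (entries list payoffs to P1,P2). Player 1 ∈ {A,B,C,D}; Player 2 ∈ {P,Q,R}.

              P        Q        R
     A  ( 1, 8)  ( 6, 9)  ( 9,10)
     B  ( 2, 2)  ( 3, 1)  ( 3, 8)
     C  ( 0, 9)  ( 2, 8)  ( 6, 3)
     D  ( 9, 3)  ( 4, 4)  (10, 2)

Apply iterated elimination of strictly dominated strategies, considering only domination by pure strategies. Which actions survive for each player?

Survivors P1:{A,D} P2:{Q,R}

P1 drop B (D beats it: P:9>2 Q:4>3 R:10>3)
P1 drop C (A beats it: P:1>0 Q:6>2 R:9>6)
P2 drop P (Q beats it: A:9>8 D:4>3)
P1→{A,D} P2→{Q,R}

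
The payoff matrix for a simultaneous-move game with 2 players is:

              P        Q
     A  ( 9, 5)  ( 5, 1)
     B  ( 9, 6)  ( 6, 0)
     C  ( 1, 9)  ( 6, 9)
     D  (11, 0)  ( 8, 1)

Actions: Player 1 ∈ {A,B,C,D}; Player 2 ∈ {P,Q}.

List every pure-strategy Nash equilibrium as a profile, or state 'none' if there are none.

NE set: (D,Q)

(A,P): not NE [P1→D gives 11>9]
(A,Q): not NE [P1→D gives 8>5; P2→P gives 5>1]
(B,P): not NE [P1→D gives 11>9]
(B,Q): not NE [P1→D gives 8>6; P2→P gives 6>0]
(C,P): not NE [P1→D gives 11>1]
(C,Q): not NE [P1→D gives 8>6]
(D,P): not NE [P2→Q gives 1>0]
(D,Q): NE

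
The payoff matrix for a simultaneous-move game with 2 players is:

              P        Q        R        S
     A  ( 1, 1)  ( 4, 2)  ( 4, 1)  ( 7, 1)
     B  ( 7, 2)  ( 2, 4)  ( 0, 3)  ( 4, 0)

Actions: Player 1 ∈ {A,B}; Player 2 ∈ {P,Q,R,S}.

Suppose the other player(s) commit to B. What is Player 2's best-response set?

argmax u_2 = {Q}

u_2(P vs B) = 2
u_2(Q vs B) = 4
u_2(R vs B) = 3
u_2(S vs B) = 0
max payoff 4 at {Q}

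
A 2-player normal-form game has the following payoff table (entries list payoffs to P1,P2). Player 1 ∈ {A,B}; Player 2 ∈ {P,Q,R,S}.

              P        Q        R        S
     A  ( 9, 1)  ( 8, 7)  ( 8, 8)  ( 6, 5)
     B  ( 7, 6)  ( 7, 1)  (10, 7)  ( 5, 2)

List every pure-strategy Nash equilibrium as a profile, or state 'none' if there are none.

(A,P): not NE [P2→R gives 8>1]
(A,Q): not NE [P2→R gives 8>7]
(A,R): not NE [P1→B gives 10>8]
(A,S): not NE [P2→R gives 8>5]
(B,P): not NE [P1→A gives 9>7; P2→R gives 7>6]
(B,Q): not NE [P1→A gives 8>7; P2→R gives 7>1]
(B,R): NE
(B,S): not NE [P1→A gives 6>5; P2→R gives 7>2]

Nash profiles: (B,R)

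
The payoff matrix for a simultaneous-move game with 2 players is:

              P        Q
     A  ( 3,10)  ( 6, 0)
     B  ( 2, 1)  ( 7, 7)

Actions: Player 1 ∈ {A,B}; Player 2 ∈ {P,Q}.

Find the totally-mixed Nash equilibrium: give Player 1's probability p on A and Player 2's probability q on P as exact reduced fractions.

P1 mixes 3/8 on A; P2 mixes 1/2 on P

P1 indiff ⇒ q·3+(1-q)·6 = q·2+(1-q)·7 ⇒ q(1) = (1-q)(1) ⇒ q = 1/2
P2 indiff ⇒ p·10+(1-p)·1 = p·0+(1-p)·7 ⇒ p(10) = (1-p)(6) ⇒ p = 3/8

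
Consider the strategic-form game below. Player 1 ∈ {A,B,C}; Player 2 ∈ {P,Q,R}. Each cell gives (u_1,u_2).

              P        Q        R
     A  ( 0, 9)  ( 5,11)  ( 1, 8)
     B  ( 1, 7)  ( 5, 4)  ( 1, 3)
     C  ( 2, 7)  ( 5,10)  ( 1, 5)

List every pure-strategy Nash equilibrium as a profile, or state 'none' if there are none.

NE set: (A,Q), (C,Q)

(A,P): not NE [P1→C gives 2>0; P2→Q gives 11>9]
(A,Q): NE
(A,R): not NE [P2→Q gives 11>8]
(B,P): not NE [P1→C gives 2>1]
(B,Q): not NE [P2→P gives 7>4]
(B,R): not NE [P2→P gives 7>3]
(C,P): not NE [P2→Q gives 10>7]
(C,Q): NE
(C,R): not NE [P2→Q gives 10>5]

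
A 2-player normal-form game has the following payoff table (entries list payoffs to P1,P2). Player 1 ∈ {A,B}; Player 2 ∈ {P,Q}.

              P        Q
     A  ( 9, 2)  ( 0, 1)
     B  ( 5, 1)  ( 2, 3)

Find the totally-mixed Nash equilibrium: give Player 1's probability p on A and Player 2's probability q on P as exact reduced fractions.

P1 mixes 2/3 on A; P2 mixes 1/3 on P

P1 indiff ⇒ q·9+(1-q)·0 = q·5+(1-q)·2 ⇒ q(4) = (1-q)(2) ⇒ q = 1/3
P2 indiff ⇒ p·2+(1-p)·1 = p·1+(1-p)·3 ⇒ p(1) = (1-p)(2) ⇒ p = 2/3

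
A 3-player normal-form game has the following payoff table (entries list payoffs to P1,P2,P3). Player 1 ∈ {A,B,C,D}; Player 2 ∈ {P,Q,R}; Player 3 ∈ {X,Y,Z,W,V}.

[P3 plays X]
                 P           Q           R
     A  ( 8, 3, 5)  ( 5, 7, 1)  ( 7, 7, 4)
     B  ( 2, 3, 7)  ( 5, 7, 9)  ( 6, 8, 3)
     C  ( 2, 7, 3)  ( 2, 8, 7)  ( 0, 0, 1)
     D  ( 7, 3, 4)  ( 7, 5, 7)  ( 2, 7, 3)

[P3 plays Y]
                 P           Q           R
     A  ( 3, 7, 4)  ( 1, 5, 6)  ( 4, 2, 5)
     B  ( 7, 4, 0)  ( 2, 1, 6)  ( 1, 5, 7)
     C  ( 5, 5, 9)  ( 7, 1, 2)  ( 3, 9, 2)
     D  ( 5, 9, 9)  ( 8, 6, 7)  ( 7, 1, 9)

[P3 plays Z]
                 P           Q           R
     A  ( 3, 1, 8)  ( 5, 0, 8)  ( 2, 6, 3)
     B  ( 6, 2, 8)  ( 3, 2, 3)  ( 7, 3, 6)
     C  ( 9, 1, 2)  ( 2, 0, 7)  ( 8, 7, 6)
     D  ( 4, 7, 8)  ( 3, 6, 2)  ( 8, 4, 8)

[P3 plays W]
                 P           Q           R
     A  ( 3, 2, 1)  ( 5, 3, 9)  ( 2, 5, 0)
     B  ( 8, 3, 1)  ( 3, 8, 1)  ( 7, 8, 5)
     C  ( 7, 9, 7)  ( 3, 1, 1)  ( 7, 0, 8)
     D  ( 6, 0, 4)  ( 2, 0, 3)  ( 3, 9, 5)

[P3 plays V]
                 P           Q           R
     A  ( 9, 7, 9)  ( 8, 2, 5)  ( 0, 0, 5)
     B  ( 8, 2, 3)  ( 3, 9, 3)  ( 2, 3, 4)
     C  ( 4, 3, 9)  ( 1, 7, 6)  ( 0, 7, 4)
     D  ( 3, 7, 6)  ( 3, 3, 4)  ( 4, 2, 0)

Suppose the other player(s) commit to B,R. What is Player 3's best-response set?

u_3(X vs B,R) = 3
u_3(Y vs B,R) = 7
u_3(Z vs B,R) = 6
u_3(W vs B,R) = 5
u_3(V vs B,R) = 4
max payoff 7 at {Y}

argmax u_3 = {Y}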